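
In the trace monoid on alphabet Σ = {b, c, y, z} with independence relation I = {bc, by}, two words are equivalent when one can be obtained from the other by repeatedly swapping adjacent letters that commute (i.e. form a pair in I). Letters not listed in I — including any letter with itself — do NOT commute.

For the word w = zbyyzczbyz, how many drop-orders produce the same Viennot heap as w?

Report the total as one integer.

#0=z has no predecessor
#1=b depends on [0:z]
#2=y depends on [0:z]
#3=y depends on [2:y]
#4=z depends on [1:b, 3:y]
#5=c depends on [4:z]
#6=z depends on [5:c]
#7=b depends on [6:z]
#8=y depends on [6:z]
#9=z depends on [7:b, 8:y]
sources: [0:z]
N(rest) = Σ N(rest − s) over sources s of rest; N(one piece) = 1:
  size 1 → [9]=1
  size 2 → [7,9]=1  [8,9]=1
  size 3 → [7,8,9]=2
  size 4 → [6,7,8,9]=2
  size 5 → [5,6,7,8,9]=2
  size 6 → [4,5,6,7,8,9]=2
  size 7 → [1,4,5,6,7,8,9]=2  [3,4,5,6,7,8,9]=2
  size 8 → [1,3,4,5,6,7,8,9]=4  [2,3,4,5,6,7,8,9]=2
  first=0(z) contributes 6

6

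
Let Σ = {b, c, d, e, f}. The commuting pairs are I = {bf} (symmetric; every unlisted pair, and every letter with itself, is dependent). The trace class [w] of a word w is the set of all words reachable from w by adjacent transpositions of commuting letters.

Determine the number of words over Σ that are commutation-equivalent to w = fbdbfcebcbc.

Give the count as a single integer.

piece 0:f — minimal
piece 1:b — minimal
piece 2:d rests on {0:f, 1:b}
piece 3:b rests on {2:d}
piece 4:f rests on {2:d}
piece 5:c rests on {3:b, 4:f}
piece 6:e rests on {5:c}
piece 7:b rests on {6:e}
piece 8:c rests on {7:b}
piece 9:b rests on {8:c}
piece 10:c rests on {9:b}
minimal pieces: {0:f, 1:b}
ways to finish when only these pieces remain (= sum over removing one remaining piece with nothing left below it):
  1 left: {10}→1
  2 left: {9,10}→1
  3 left: {8,9,10}→1
  4 left: {7,8,9,10}→1
  5 left: {6,7,8,9,10}→1
  6 left: {5,6,7,8,9,10}→1
  7 left: {3,5,6,7,8,9,10}→1  {4,5,6,7,8,9,10}→1
  8 left: {3,4,5,6,7,8,9,10}→2
  9 left: {2,3,4,5,6,7,8,9,10}→2
  placing 0:f first → 2 extensions
  placing 1:b first → 2 extensions
total linear extensions = 4

4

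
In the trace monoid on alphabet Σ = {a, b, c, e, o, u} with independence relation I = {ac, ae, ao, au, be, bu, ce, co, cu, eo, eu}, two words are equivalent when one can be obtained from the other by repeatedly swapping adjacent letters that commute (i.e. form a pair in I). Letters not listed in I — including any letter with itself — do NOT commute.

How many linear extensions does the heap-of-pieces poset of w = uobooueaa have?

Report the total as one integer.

90

#0=u has no predecessor
#1=o depends on [0:u]
#2=b depends on [1:o]
#3=o depends on [2:b]
#4=o depends on [3:o]
#5=u depends on [4:o]
#6=e has no predecessor
#7=a depends on [2:b]
#8=a depends on [7:a]
sources: [0:u, 6:e]
N(rest) = Σ N(rest − s) over sources s of rest; N(one piece) = 1:
  size 1 → [5]=1  [6]=1  [8]=1
  size 2 → [4,5]=1  [5,6]=2  [5,8]=2  [6,8]=2  [7,8]=1
  size 3 → [3,4,5]=1  [4,5,6]=3  [4,5,8]=3  [5,6,8]=6  [5,7,8]=3  [6,7,8]=3
  size 4 → [3,4,5,6]=4  [3,4,5,8]=4  [4,5,6,8]=12  [4,5,7,8]=6  [5,6,7,8]=12
  size 5 → [3,4,5,6,8]=20  [3,4,5,7,8]=10  [4,5,6,7,8]=30
  size 6 → [2,3,4,5,7,8]=10  [3,4,5,6,7,8]=60
  size 7 → [1,2,3,4,5,7,8]=10  [2,3,4,5,6,7,8]=70
  first=0(u) contributes 80
  first=6(e) contributes 10
|[w]| = 90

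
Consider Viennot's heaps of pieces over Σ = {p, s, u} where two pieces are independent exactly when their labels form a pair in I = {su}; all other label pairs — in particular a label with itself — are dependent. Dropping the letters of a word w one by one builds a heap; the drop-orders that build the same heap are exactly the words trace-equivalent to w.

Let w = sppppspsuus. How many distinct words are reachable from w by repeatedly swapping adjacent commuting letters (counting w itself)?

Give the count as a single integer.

0(s) covers ∅
1(p) covers 0:s
2(p) covers 1:p
3(p) covers 2:p
4(p) covers 3:p
5(s) covers 4:p
6(p) covers 5:s
7(s) covers 6:p
8(u) covers 6:p
9(u) covers 8:u
10(s) covers 7:s
floor of heap: 0:s
completions by unplaced set U, small U first (add the entries for U minus each lowest piece of U):
  |U|=1: {9}:1  {10}:1
  |U|=2: {7,10}:1  {8,9}:1  {9,10}:2
  |U|=3: {7,9,10}:3  {8,9,10}:3
  |U|=4: {7,8,9,10}:6
  |U|=5: {6,7,8,9,10}:6
  |U|=6: {5,6,7,8,9,10}:6
  |U|=7: {4,5,6,7,8,9,10}:6
  |U|=8: {3,4,5,6,7,8,9,10}:6
  |U|=9: {2,3,4,5,6,7,8,9,10}:6
  start at 0(s): 6

6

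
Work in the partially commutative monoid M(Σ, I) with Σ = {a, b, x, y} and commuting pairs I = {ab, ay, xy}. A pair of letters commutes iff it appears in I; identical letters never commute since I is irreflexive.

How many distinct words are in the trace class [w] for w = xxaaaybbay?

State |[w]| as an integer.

140

#0=x has no predecessor
#1=x depends on [0:x]
#2=a depends on [1:x]
#3=a depends on [2:a]
#4=a depends on [3:a]
#5=y has no predecessor
#6=b depends on [1:x, 5:y]
#7=b depends on [6:b]
#8=a depends on [4:a]
#9=y depends on [7:b]
sources: [0:x, 5:y]
N(rest) = Σ N(rest − s) over sources s of rest; N(one piece) = 1:
  size 1 → [8]=1  [9]=1
  size 2 → [4,8]=1  [7,9]=1  [8,9]=2
  size 3 → [3,4,8]=1  [4,8,9]=3  [6,7,9]=1  [7,8,9]=3
  size 4 → [2,3,4,8]=1  [3,4,8,9]=4  [4,7,8,9]=6  [5,6,7,9]=1  [6,7,8,9]=4
  size 5 → [2,3,4,8,9]=5  [3,4,7,8,9]=10  [4,6,7,8,9]=10  [5,6,7,8,9]=5
  size 6 → [2,3,4,7,8,9]=15  [3,4,6,7,8,9]=20  [4,5,6,7,8,9]=15
  size 7 → [2,3,4,6,7,8,9]=35  [3,4,5,6,7,8,9]=35
  size 8 → [1,2,3,4,6,7,8,9]=35  [2,3,4,5,6,7,8,9]=70
  first=0(x) contributes 105
  first=5(y) contributes 35
|[w]| = 140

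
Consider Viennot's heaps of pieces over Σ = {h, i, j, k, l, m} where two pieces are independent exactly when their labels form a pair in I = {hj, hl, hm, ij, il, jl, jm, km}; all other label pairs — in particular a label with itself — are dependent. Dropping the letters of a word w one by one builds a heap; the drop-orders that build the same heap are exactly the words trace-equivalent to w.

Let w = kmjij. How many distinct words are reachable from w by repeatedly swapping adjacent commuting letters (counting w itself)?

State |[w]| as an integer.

piece 0:k — minimal
piece 1:m — minimal
piece 2:j rests on {0:k}
piece 3:i rests on {0:k, 1:m}
piece 4:j rests on {2:j}
minimal pieces: {0:k, 1:m}
ways to finish when only these pieces remain (= sum over removing one remaining piece with nothing left below it):
  1 left: {3}→1  {4}→1
  2 left: {1,3}→1  {2,4}→1  {3,4}→2
  3 left: {1,3,4}→3  {2,3,4}→3
  placing 0:k first → 6 extensions
  placing 1:m first → 3 extensions
total linear extensions = 9

9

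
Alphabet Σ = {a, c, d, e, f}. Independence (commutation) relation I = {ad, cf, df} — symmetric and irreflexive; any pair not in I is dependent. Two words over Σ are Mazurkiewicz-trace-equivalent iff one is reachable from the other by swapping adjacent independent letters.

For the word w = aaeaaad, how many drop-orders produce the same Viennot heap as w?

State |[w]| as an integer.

#0=a has no predecessor
#1=a depends on [0:a]
#2=e depends on [1:a]
#3=a depends on [2:e]
#4=a depends on [3:a]
#5=a depends on [4:a]
#6=d depends on [2:e]
sources: [0:a]
N(rest) = Σ N(rest − s) over sources s of rest; N(one piece) = 1:
  size 1 → [5]=1  [6]=1
  size 2 → [4,5]=1  [5,6]=2
  size 3 → [3,4,5]=1  [4,5,6]=3
  size 4 → [3,4,5,6]=4
  size 5 → [2,3,4,5,6]=4
  first=0(a) contributes 4

4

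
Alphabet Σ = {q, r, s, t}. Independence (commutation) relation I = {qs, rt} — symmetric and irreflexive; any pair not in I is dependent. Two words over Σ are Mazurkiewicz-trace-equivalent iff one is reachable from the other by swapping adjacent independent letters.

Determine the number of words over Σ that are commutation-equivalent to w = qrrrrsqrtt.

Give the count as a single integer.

drop 0:q onto floor
drop 1:r onto {0:q}
drop 2:r onto {1:r}
drop 3:r onto {2:r}
drop 4:r onto {3:r}
drop 5:s onto {4:r}
drop 6:q onto {4:r}
drop 7:r onto {5:s, 6:q}
drop 8:t onto {5:s, 6:q}
drop 9:t onto {8:t}
ground layer = {0:q}
drop-orders for the pieces not yet dropped (sum over which currently-grounded one goes next):
  1 to go: {7} 1  {9} 1
  2 to go: {7,9} 2  {8,9} 1
  3 to go: {7,8,9} 3
  4 to go: {5,7,8,9} 3  {6,7,8,9} 3
  5 to go: {5,6,7,8,9} 6
  6 to go: {4,5,6,7,8,9} 6
  7 to go: {3,4,5,6,7,8,9} 6
  8 to go: {2,3,4,5,6,7,8,9} 6
  if 0:q drops first: 6 orders

6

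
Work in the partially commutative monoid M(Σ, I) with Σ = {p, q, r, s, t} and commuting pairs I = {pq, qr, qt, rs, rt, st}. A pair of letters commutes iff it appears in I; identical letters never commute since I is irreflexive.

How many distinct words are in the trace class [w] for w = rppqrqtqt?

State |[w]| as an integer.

252

#0=r has no predecessor
#1=p depends on [0:r]
#2=p depends on [1:p]
#3=q has no predecessor
#4=r depends on [2:p]
#5=q depends on [3:q]
#6=t depends on [2:p]
#7=q depends on [5:q]
#8=t depends on [6:t]
sources: [0:r, 3:q]
N(rest) = Σ N(rest − s) over sources s of rest; N(one piece) = 1:
  size 1 → [4]=1  [7]=1  [8]=1
  size 2 → [4,7]=2  [4,8]=2  [5,7]=1  [6,8]=1  [7,8]=2
  size 3 → [3,5,7]=1  [4,5,7]=3  [4,6,8]=3  [4,7,8]=6  [5,7,8]=3  [6,7,8]=3
  size 4 → [2,4,6,8]=3  [3,4,5,7]=4  [3,5,7,8]=4  [4,5,7,8]=12  [4,6,7,8]=12  [5,6,7,8]=6
  size 5 → [1,2,4,6,8]=3  [2,4,6,7,8]=15  [3,4,5,7,8]=20  [3,5,6,7,8]=10  [4,5,6,7,8]=30
  size 6 → [0,1,2,4,6,8]=3  [1,2,4,6,7,8]=18  [2,4,5,6,7,8]=45  [3,4,5,6,7,8]=60
  size 7 → [0,1,2,4,6,7,8]=21  [1,2,4,5,6,7,8]=63  [2,3,4,5,6,7,8]=105
  first=0(r) contributes 168
  first=3(q) contributes 84
|[w]| = 252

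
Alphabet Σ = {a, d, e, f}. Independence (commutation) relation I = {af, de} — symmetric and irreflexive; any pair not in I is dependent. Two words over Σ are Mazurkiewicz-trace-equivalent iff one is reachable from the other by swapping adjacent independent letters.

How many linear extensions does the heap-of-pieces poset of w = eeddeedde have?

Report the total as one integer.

#0=e has no predecessor
#1=e depends on [0:e]
#2=d has no predecessor
#3=d depends on [2:d]
#4=e depends on [1:e]
#5=e depends on [4:e]
#6=d depends on [3:d]
#7=d depends on [6:d]
#8=e depends on [5:e]
sources: [0:e, 2:d]
N(rest) = Σ N(rest − s) over sources s of rest; N(one piece) = 1:
  size 1 → [7]=1  [8]=1
  size 2 → [5,8]=1  [6,7]=1  [7,8]=2
  size 3 → [3,6,7]=1  [4,5,8]=1  [5,7,8]=3  [6,7,8]=3
  size 4 → [1,4,5,8]=1  [2,3,6,7]=1  [3,6,7,8]=4  [4,5,7,8]=4  [5,6,7,8]=6
  size 5 → [0,1,4,5,8]=1  [1,4,5,7,8]=5  [2,3,6,7,8]=5  [3,5,6,7,8]=10  [4,5,6,7,8]=10
  size 6 → [0,1,4,5,7,8]=6  [1,4,5,6,7,8]=15  [2,3,5,6,7,8]=15  [3,4,5,6,7,8]=20
  size 7 → [0,1,4,5,6,7,8]=21  [1,3,4,5,6,7,8]=35  [2,3,4,5,6,7,8]=35
  first=0(e) contributes 70
  first=2(d) contributes 56
|[w]| = 126

126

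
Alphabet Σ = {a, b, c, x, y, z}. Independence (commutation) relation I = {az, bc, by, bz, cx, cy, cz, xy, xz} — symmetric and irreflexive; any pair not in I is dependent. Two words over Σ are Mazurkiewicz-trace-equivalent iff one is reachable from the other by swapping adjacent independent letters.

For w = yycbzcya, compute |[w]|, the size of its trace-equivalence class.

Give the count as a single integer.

piece 0:y — minimal
piece 1:y rests on {0:y}
piece 2:c — minimal
piece 3:b — minimal
piece 4:z rests on {1:y}
piece 5:c rests on {2:c}
piece 6:y rests on {4:z}
piece 7:a rests on {3:b, 5:c, 6:y}
minimal pieces: {0:y, 2:c, 3:b}
ways to finish when only these pieces remain (= sum over removing one remaining piece with nothing left below it):
  1 left: {7}→1
  2 left: {3,7}→1  {5,7}→1  {6,7}→1
  3 left: {2,5,7}→1  {3,5,7}→2  {3,6,7}→2  {4,6,7}→1  {5,6,7}→2
  4 left: {1,4,6,7}→1  {2,3,5,7}→3  {2,5,6,7}→3  {3,4,6,7}→3  {3,5,6,7}→6  {4,5,6,7}→3
  5 left: {0,1,4,6,7}→1  {1,3,4,6,7}→4  {1,4,5,6,7}→4  {2,3,5,6,7}→12  {2,4,5,6,7}→6  {3,4,5,6,7}→12
  6 left: {0,1,3,4,6,7}→5  {0,1,4,5,6,7}→5  {1,2,4,5,6,7}→10  {1,3,4,5,6,7}→20  {2,3,4,5,6,7}→30
  placing 0:y first → 60 extensions
  placing 2:c first → 30 extensions
  placing 3:b first → 15 extensions
total linear extensions = 105

105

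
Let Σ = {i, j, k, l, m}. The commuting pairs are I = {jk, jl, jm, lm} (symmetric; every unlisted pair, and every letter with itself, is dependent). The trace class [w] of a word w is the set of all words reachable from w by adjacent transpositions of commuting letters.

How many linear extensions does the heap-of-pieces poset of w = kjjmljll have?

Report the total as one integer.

224

drop 0:k onto floor
drop 1:j onto floor
drop 2:j onto {1:j}
drop 3:m onto {0:k}
drop 4:l onto {0:k}
drop 5:j onto {2:j}
drop 6:l onto {4:l}
drop 7:l onto {6:l}
ground layer = {0:k, 1:j}
drop-orders for the pieces not yet dropped (sum over which currently-grounded one goes next):
  1 to go: {3} 1  {5} 1  {7} 1
  2 to go: {2,5} 1  {3,5} 2  {3,7} 2  {5,7} 2  {6,7} 1
  3 to go: {1,2,5} 1  {2,3,5} 3  {2,5,7} 3  {3,5,7} 6  {3,6,7} 3  {4,6,7} 1  {5,6,7} 3
  4 to go: {1,2,3,5} 4  {1,2,5,7} 4  {2,3,5,7} 12  {2,5,6,7} 6  {3,4,6,7} 4  {3,5,6,7} 12  {4,5,6,7} 4
  5 to go: {0,3,4,6,7} 4  {1,2,3,5,7} 20  {1,2,5,6,7} 10  {2,3,5,6,7} 30  {2,4,5,6,7} 10  {3,4,5,6,7} 20
  6 to go: {0,3,4,5,6,7} 24  {1,2,3,5,6,7} 60  {1,2,4,5,6,7} 20  {2,3,4,5,6,7} 60
  if 0:k drops first: 140 orders
  if 1:j drops first: 84 orders
heap linearizations: 224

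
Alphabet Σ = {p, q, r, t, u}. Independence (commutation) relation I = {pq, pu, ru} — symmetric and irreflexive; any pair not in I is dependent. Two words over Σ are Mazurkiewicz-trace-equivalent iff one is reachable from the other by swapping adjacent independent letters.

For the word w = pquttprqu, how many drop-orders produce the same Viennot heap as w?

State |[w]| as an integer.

3

0(p) covers ∅
1(q) covers ∅
2(u) covers 1:q
3(t) covers 0:p, 2:u
4(t) covers 3:t
5(p) covers 4:t
6(r) covers 5:p
7(q) covers 6:r
8(u) covers 7:q
floor of heap: 0:p, 1:q
completions by unplaced set U, small U first (add the entries for U minus each lowest piece of U):
  |U|=1: {8}:1
  |U|=2: {7,8}:1
  |U|=3: {6,7,8}:1
  |U|=4: {5,6,7,8}:1
  |U|=5: {4,5,6,7,8}:1
  |U|=6: {3,4,5,6,7,8}:1
  |U|=7: {0,3,4,5,6,7,8}:1  {2,3,4,5,6,7,8}:1
  start at 0(p): 1
  start at 1(q): 2
sum over floor = 3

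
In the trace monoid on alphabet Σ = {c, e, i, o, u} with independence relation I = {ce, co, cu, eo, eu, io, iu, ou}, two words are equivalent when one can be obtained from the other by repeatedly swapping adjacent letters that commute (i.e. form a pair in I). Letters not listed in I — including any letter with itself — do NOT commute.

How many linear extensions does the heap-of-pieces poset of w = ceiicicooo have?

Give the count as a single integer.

drop 0:c onto floor
drop 1:e onto floor
drop 2:i onto {0:c, 1:e}
drop 3:i onto {2:i}
drop 4:c onto {3:i}
drop 5:i onto {4:c}
drop 6:c onto {5:i}
drop 7:o onto floor
drop 8:o onto {7:o}
drop 9:o onto {8:o}
ground layer = {0:c, 1:e, 7:o}
drop-orders for the pieces not yet dropped (sum over which currently-grounded one goes next):
  1 to go: {6} 1  {9} 1
  2 to go: {5,6} 1  {6,9} 2  {8,9} 1
  3 to go: {4,5,6} 1  {5,6,9} 3  {6,8,9} 3  {7,8,9} 1
  4 to go: {3,4,5,6} 1  {4,5,6,9} 4  {5,6,8,9} 6  {6,7,8,9} 4
  5 to go: {2,3,4,5,6} 1  {3,4,5,6,9} 5  {4,5,6,8,9} 10  {5,6,7,8,9} 10
  6 to go: {0,2,3,4,5,6} 1  {1,2,3,4,5,6} 1  {2,3,4,5,6,9} 6  {3,4,5,6,8,9} 15  {4,5,6,7,8,9} 20
  7 to go: {0,1,2,3,4,5,6} 2  {0,2,3,4,5,6,9} 7  {1,2,3,4,5,6,9} 7  {2,3,4,5,6,8,9} 21  {3,4,5,6,7,8,9} 35
  8 to go: {0,1,2,3,4,5,6,9} 16  {0,2,3,4,5,6,8,9} 28  {1,2,3,4,5,6,8,9} 28  {2,3,4,5,6,7,8,9} 56
  if 0:c drops first: 84 orders
  if 1:e drops first: 84 orders
  if 7:o drops first: 72 orders
heap linearizations: 240

240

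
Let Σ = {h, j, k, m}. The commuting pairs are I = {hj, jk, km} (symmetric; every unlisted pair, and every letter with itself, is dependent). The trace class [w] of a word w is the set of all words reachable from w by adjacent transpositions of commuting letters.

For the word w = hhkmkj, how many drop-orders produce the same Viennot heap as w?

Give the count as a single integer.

6

drop 0:h onto floor
drop 1:h onto {0:h}
drop 2:k onto {1:h}
drop 3:m onto {1:h}
drop 4:k onto {2:k}
drop 5:j onto {3:m}
ground layer = {0:h}
drop-orders for the pieces not yet dropped (sum over which currently-grounded one goes next):
  1 to go: {4} 1  {5} 1
  2 to go: {2,4} 1  {3,5} 1  {4,5} 2
  3 to go: {2,4,5} 3  {3,4,5} 3
  4 to go: {2,3,4,5} 6
  if 0:h drops first: 6 orders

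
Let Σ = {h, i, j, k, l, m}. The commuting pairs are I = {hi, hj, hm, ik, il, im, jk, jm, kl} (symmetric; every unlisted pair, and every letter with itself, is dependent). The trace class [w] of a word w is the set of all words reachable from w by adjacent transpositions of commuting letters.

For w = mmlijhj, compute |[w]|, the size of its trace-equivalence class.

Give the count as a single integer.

#0=m has no predecessor
#1=m depends on [0:m]
#2=l depends on [1:m]
#3=i has no predecessor
#4=j depends on [2:l, 3:i]
#5=h depends on [2:l]
#6=j depends on [4:j]
sources: [0:m, 3:i]
N(rest) = Σ N(rest − s) over sources s of rest; N(one piece) = 1:
  size 1 → [5]=1  [6]=1
  size 2 → [4,6]=1  [5,6]=2
  size 3 → [3,4,6]=1  [4,5,6]=3
  size 4 → [2,4,5,6]=3  [3,4,5,6]=4
  size 5 → [1,2,4,5,6]=3  [2,3,4,5,6]=7
  first=0(m) contributes 10
  first=3(i) contributes 3
|[w]| = 13

13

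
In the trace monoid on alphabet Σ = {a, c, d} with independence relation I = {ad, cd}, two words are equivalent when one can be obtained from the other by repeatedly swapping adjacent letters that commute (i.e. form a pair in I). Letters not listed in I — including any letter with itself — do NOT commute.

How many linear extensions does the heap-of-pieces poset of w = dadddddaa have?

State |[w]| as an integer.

84

#0=d has no predecessor
#1=a has no predecessor
#2=d depends on [0:d]
#3=d depends on [2:d]
#4=d depends on [3:d]
#5=d depends on [4:d]
#6=d depends on [5:d]
#7=a depends on [1:a]
#8=a depends on [7:a]
sources: [0:d, 1:a]
N(rest) = Σ N(rest − s) over sources s of rest; N(one piece) = 1:
  size 1 → [6]=1  [8]=1
  size 2 → [5,6]=1  [6,8]=2  [7,8]=1
  size 3 → [1,7,8]=1  [4,5,6]=1  [5,6,8]=3  [6,7,8]=3
  size 4 → [1,6,7,8]=4  [3,4,5,6]=1  [4,5,6,8]=4  [5,6,7,8]=6
  size 5 → [1,5,6,7,8]=10  [2,3,4,5,6]=1  [3,4,5,6,8]=5  [4,5,6,7,8]=10
  size 6 → [0,2,3,4,5,6]=1  [1,4,5,6,7,8]=20  [2,3,4,5,6,8]=6  [3,4,5,6,7,8]=15
  size 7 → [0,2,3,4,5,6,8]=7  [1,3,4,5,6,7,8]=35  [2,3,4,5,6,7,8]=21
  first=0(d) contributes 56
  first=1(a) contributes 28
|[w]| = 84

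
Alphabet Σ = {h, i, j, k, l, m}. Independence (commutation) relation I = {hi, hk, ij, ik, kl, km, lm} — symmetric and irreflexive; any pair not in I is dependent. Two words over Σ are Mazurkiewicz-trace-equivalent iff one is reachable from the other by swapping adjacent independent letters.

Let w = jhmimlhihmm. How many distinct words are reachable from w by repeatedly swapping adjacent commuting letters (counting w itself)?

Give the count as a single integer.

0(j) covers ∅
1(h) covers 0:j
2(m) covers 1:h
3(i) covers 2:m
4(m) covers 3:i
5(l) covers 3:i
6(h) covers 4:m, 5:l
7(i) covers 4:m, 5:l
8(h) covers 6:h
9(m) covers 7:i, 8:h
10(m) covers 9:m
floor of heap: 0:j
completions by unplaced set U, small U first (add the entries for U minus each lowest piece of U):
  |U|=1: {10}:1
  |U|=2: {9,10}:1
  |U|=3: {7,9,10}:1  {8,9,10}:1
  |U|=4: {6,8,9,10}:1  {7,8,9,10}:2
  |U|=5: {6,7,8,9,10}:3
  |U|=6: {4,6,7,8,9,10}:3  {5,6,7,8,9,10}:3
  |U|=7: {4,5,6,7,8,9,10}:6
  |U|=8: {3,4,5,6,7,8,9,10}:6
  |U|=9: {2,3,4,5,6,7,8,9,10}:6
  start at 0(j): 6

6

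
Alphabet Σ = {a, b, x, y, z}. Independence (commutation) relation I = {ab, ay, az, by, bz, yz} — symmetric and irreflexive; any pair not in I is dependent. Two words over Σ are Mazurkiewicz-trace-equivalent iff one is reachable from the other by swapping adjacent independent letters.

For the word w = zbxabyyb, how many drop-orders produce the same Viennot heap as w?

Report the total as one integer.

60

piece 0:z — minimal
piece 1:b — minimal
piece 2:x rests on {0:z, 1:b}
piece 3:a rests on {2:x}
piece 4:b rests on {2:x}
piece 5:y rests on {2:x}
piece 6:y rests on {5:y}
piece 7:b rests on {4:b}
minimal pieces: {0:z, 1:b}
ways to finish when only these pieces remain (= sum over removing one remaining piece with nothing left below it):
  1 left: {3}→1  {6}→1  {7}→1
  2 left: {3,6}→2  {3,7}→2  {4,7}→1  {5,6}→1  {6,7}→2
  3 left: {3,4,7}→3  {3,5,6}→3  {3,6,7}→6  {4,6,7}→3  {5,6,7}→3
  4 left: {3,4,6,7}→12  {3,5,6,7}→12  {4,5,6,7}→6
  5 left: {3,4,5,6,7}→30
  6 left: {2,3,4,5,6,7}→30
  placing 0:z first → 30 extensions
  placing 1:b first → 30 extensions
total linear extensions = 60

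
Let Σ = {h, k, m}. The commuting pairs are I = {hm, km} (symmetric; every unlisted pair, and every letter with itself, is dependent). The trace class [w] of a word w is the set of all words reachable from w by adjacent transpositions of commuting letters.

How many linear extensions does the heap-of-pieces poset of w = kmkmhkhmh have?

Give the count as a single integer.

piece 0:k — minimal
piece 1:m — minimal
piece 2:k rests on {0:k}
piece 3:m rests on {1:m}
piece 4:h rests on {2:k}
piece 5:k rests on {4:h}
piece 6:h rests on {5:k}
piece 7:m rests on {3:m}
piece 8:h rests on {6:h}
minimal pieces: {0:k, 1:m}
ways to finish when only these pieces remain (= sum over removing one remaining piece with nothing left below it):
  1 left: {7}→1  {8}→1
  2 left: {3,7}→1  {6,8}→1  {7,8}→2
  3 left: {1,3,7}→1  {3,7,8}→3  {5,6,8}→1  {6,7,8}→3
  4 left: {1,3,7,8}→4  {3,6,7,8}→6  {4,5,6,8}→1  {5,6,7,8}→4
  5 left: {1,3,6,7,8}→10  {2,4,5,6,8}→1  {3,5,6,7,8}→10  {4,5,6,7,8}→5
  6 left: {0,2,4,5,6,8}→1  {1,3,5,6,7,8}→20  {2,4,5,6,7,8}→6  {3,4,5,6,7,8}→15
  7 left: {0,2,4,5,6,7,8}→7  {1,3,4,5,6,7,8}→35  {2,3,4,5,6,7,8}→21
  placing 0:k first → 56 extensions
  placing 1:m first → 28 extensions
total linear extensions = 84

84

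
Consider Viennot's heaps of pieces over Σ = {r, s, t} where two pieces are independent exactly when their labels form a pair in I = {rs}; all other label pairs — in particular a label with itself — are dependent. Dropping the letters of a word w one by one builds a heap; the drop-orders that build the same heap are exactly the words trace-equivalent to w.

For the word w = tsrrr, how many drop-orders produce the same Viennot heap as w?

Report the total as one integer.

0(t) covers ∅
1(s) covers 0:t
2(r) covers 0:t
3(r) covers 2:r
4(r) covers 3:r
floor of heap: 0:t
completions by unplaced set U, small U first (add the entries for U minus each lowest piece of U):
  |U|=1: {1}:1  {4}:1
  |U|=2: {1,4}:2  {3,4}:1
  |U|=3: {1,3,4}:3  {2,3,4}:1
  start at 0(t): 4

4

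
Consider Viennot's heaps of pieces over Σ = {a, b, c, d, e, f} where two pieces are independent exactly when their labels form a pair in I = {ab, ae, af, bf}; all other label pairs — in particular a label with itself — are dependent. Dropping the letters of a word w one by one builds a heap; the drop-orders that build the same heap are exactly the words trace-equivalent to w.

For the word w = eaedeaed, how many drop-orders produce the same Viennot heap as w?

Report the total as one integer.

#0=e has no predecessor
#1=a has no predecessor
#2=e depends on [0:e]
#3=d depends on [1:a, 2:e]
#4=e depends on [3:d]
#5=a depends on [3:d]
#6=e depends on [4:e]
#7=d depends on [5:a, 6:e]
sources: [0:e, 1:a]
N(rest) = Σ N(rest − s) over sources s of rest; N(one piece) = 1:
  size 1 → [7]=1
  size 2 → [5,7]=1  [6,7]=1
  size 3 → [4,6,7]=1  [5,6,7]=2
  size 4 → [4,5,6,7]=3
  size 5 → [3,4,5,6,7]=3
  size 6 → [1,3,4,5,6,7]=3  [2,3,4,5,6,7]=3
  first=0(e) contributes 6
  first=1(a) contributes 3
|[w]| = 9

9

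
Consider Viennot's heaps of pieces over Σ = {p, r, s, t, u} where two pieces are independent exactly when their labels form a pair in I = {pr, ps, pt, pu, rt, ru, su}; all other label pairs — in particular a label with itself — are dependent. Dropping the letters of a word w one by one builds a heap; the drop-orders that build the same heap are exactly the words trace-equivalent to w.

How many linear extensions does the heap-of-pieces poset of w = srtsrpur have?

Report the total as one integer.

72

#0=s has no predecessor
#1=r depends on [0:s]
#2=t depends on [0:s]
#3=s depends on [1:r, 2:t]
#4=r depends on [3:s]
#5=p has no predecessor
#6=u depends on [2:t]
#7=r depends on [4:r]
sources: [0:s, 5:p]
N(rest) = Σ N(rest − s) over sources s of rest; N(one piece) = 1:
  size 1 → [5]=1  [6]=1  [7]=1
  size 2 → [4,7]=1  [5,6]=2  [5,7]=2  [6,7]=2
  size 3 → [3,4,7]=1  [4,5,7]=3  [4,6,7]=3  [5,6,7]=6
  size 4 → [1,3,4,7]=1  [3,4,5,7]=4  [3,4,6,7]=4  [4,5,6,7]=12
  size 5 → [1,3,4,5,7]=5  [1,3,4,6,7]=5  [2,3,4,6,7]=4  [3,4,5,6,7]=20
  size 6 → [1,2,3,4,6,7]=9  [1,3,4,5,6,7]=30  [2,3,4,5,6,7]=24
  first=0(s) contributes 63
  first=5(p) contributes 9
|[w]| = 72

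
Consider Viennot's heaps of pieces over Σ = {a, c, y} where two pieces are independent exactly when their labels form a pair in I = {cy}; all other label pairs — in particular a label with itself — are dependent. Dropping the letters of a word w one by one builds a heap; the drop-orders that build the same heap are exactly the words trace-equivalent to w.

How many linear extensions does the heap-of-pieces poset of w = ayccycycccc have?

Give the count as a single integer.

drop 0:a onto floor
drop 1:y onto {0:a}
drop 2:c onto {0:a}
drop 3:c onto {2:c}
drop 4:y onto {1:y}
drop 5:c onto {3:c}
drop 6:y onto {4:y}
drop 7:c onto {5:c}
drop 8:c onto {7:c}
drop 9:c onto {8:c}
drop 10:c onto {9:c}
ground layer = {0:a}
drop-orders for the pieces not yet dropped (sum over which currently-grounded one goes next):
  1 to go: {6} 1  {10} 1
  2 to go: {4,6} 1  {6,10} 2  {9,10} 1
  3 to go: {1,4,6} 1  {4,6,10} 3  {6,9,10} 3  {8,9,10} 1
  4 to go: {1,4,6,10} 4  {4,6,9,10} 6  {6,8,9,10} 4  {7,8,9,10} 1
  5 to go: {1,4,6,9,10} 10  {4,6,8,9,10} 10  {5,7,8,9,10} 1  {6,7,8,9,10} 5
  6 to go: {1,4,6,8,9,10} 20  {3,5,7,8,9,10} 1  {4,6,7,8,9,10} 15  {5,6,7,8,9,10} 6
  7 to go: {1,4,6,7,8,9,10} 35  {2,3,5,7,8,9,10} 1  {3,5,6,7,8,9,10} 7  {4,5,6,7,8,9,10} 21
  8 to go: {1,4,5,6,7,8,9,10} 56  {2,3,5,6,7,8,9,10} 8  {3,4,5,6,7,8,9,10} 28
  9 to go: {1,3,4,5,6,7,8,9,10} 84  {2,3,4,5,6,7,8,9,10} 36
  if 0:a drops first: 120 orders

120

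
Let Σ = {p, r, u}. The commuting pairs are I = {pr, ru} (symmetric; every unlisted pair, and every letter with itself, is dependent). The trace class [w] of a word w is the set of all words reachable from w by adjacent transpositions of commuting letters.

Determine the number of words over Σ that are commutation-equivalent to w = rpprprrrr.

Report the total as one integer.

84

0(r) covers ∅
1(p) covers ∅
2(p) covers 1:p
3(r) covers 0:r
4(p) covers 2:p
5(r) covers 3:r
6(r) covers 5:r
7(r) covers 6:r
8(r) covers 7:r
floor of heap: 0:r, 1:p
completions by unplaced set U, small U first (add the entries for U minus each lowest piece of U):
  |U|=1: {4}:1  {8}:1
  |U|=2: {2,4}:1  {4,8}:2  {7,8}:1
  |U|=3: {1,2,4}:1  {2,4,8}:3  {4,7,8}:3  {6,7,8}:1
  |U|=4: {1,2,4,8}:4  {2,4,7,8}:6  {4,6,7,8}:4  {5,6,7,8}:1
  |U|=5: {1,2,4,7,8}:10  {2,4,6,7,8}:10  {3,5,6,7,8}:1  {4,5,6,7,8}:5
  |U|=6: {0,3,5,6,7,8}:1  {1,2,4,6,7,8}:20  {2,4,5,6,7,8}:15  {3,4,5,6,7,8}:6
  |U|=7: {0,3,4,5,6,7,8}:7  {1,2,4,5,6,7,8}:35  {2,3,4,5,6,7,8}:21
  start at 0(r): 56
  start at 1(p): 28
sum over floor = 84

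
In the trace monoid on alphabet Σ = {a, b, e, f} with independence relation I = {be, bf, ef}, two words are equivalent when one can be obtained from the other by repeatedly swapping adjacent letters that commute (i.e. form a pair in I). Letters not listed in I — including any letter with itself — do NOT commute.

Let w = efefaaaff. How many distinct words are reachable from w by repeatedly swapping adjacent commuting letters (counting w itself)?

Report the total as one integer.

drop 0:e onto floor
drop 1:f onto floor
drop 2:e onto {0:e}
drop 3:f onto {1:f}
drop 4:a onto {2:e, 3:f}
drop 5:a onto {4:a}
drop 6:a onto {5:a}
drop 7:f onto {6:a}
drop 8:f onto {7:f}
ground layer = {0:e, 1:f}
drop-orders for the pieces not yet dropped (sum over which currently-grounded one goes next):
  1 to go: {8} 1
  2 to go: {7,8} 1
  3 to go: {6,7,8} 1
  4 to go: {5,6,7,8} 1
  5 to go: {4,5,6,7,8} 1
  6 to go: {2,4,5,6,7,8} 1  {3,4,5,6,7,8} 1
  7 to go: {0,2,4,5,6,7,8} 1  {1,3,4,5,6,7,8} 1  {2,3,4,5,6,7,8} 2
  if 0:e drops first: 3 orders
  if 1:f drops first: 3 orders
heap linearizations: 6

6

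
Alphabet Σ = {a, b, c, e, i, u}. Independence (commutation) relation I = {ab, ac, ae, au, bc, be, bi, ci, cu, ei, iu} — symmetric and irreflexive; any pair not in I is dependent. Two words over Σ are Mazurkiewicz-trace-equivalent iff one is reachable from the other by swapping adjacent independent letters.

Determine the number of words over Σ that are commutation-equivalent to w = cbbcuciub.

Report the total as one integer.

504

drop 0:c onto floor
drop 1:b onto floor
drop 2:b onto {1:b}
drop 3:c onto {0:c}
drop 4:u onto {2:b}
drop 5:c onto {3:c}
drop 6:i onto floor
drop 7:u onto {4:u}
drop 8:b onto {7:u}
ground layer = {0:c, 1:b, 6:i}
drop-orders for the pieces not yet dropped (sum over which currently-grounded one goes next):
  1 to go: {5} 1  {6} 1  {8} 1
  2 to go: {3,5} 1  {5,6} 2  {5,8} 2  {6,8} 2  {7,8} 1
  3 to go: {0,3,5} 1  {3,5,6} 3  {3,5,8} 3  {4,7,8} 1  {5,6,8} 6  {5,7,8} 3  {6,7,8} 3
  4 to go: {0,3,5,6} 4  {0,3,5,8} 4  {2,4,7,8} 1  {3,5,6,8} 12  {3,5,7,8} 6  {4,5,7,8} 4  {4,6,7,8} 4  {5,6,7,8} 12
  5 to go: {0,3,5,6,8} 20  {0,3,5,7,8} 10  {1,2,4,7,8} 1  {2,4,5,7,8} 5  {2,4,6,7,8} 5  {3,4,5,7,8} 10  {3,5,6,7,8} 30  {4,5,6,7,8} 20
  6 to go: {0,3,4,5,7,8} 20  {0,3,5,6,7,8} 60  {1,2,4,5,7,8} 6  {1,2,4,6,7,8} 6  {2,3,4,5,7,8} 15  {2,4,5,6,7,8} 30  {3,4,5,6,7,8} 60
  7 to go: {0,2,3,4,5,7,8} 35  {0,3,4,5,6,7,8} 140  {1,2,3,4,5,7,8} 21  {1,2,4,5,6,7,8} 42  {2,3,4,5,6,7,8} 105
  if 0:c drops first: 168 orders
  if 1:b drops first: 280 orders
  if 6:i drops first: 56 orders
heap linearizations: 504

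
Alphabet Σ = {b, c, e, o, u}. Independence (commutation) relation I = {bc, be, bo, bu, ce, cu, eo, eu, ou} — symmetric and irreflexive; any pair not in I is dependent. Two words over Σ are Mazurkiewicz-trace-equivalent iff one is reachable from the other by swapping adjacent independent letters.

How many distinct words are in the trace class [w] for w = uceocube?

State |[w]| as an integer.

1680

0(u) covers ∅
1(c) covers ∅
2(e) covers ∅
3(o) covers 1:c
4(c) covers 3:o
5(u) covers 0:u
6(b) covers ∅
7(e) covers 2:e
floor of heap: 0:u, 1:c, 2:e, 6:b
completions by unplaced set U, small U first (add the entries for U minus each lowest piece of U):
  |U|=1: {4}:1  {5}:1  {6}:1  {7}:1
  |U|=2: {0,5}:1  {2,7}:1  {3,4}:1  {4,5}:2  {4,6}:2  {4,7}:2  {5,6}:2  {5,7}:2  {6,7}:2
  |U|=3: {0,4,5}:3  {0,5,6}:3  {0,5,7}:3  {1,3,4}:1  {2,4,7}:3  {2,5,7}:3  {2,6,7}:3  {3,4,5}:3  {3,4,6}:3  {3,4,7}:3  {4,5,6}:6  {4,5,7}:6  {4,6,7}:6  {5,6,7}:6
  |U|=4: {0,2,5,7}:6  {0,3,4,5}:6  {0,4,5,6}:12  {0,4,5,7}:12  {0,5,6,7}:12  {1,3,4,5}:4  {1,3,4,6}:4  {1,3,4,7}:4  {2,3,4,7}:6  {2,4,5,7}:12  {2,4,6,7}:12  {2,5,6,7}:12  {3,4,5,6}:12  {3,4,5,7}:12  {3,4,6,7}:12  {4,5,6,7}:24
  |U|=5: {0,1,3,4,5}:10  {0,2,4,5,7}:30  {0,2,5,6,7}:30  {0,3,4,5,6}:30  {0,3,4,5,7}:30  {0,4,5,6,7}:60  {1,2,3,4,7}:10  {1,3,4,5,6}:20  {1,3,4,5,7}:20  {1,3,4,6,7}:20  {2,3,4,5,7}:30  {2,3,4,6,7}:30  {2,4,5,6,7}:60  {3,4,5,6,7}:60
  |U|=6: {0,1,3,4,5,6}:60  {0,1,3,4,5,7}:60  {0,2,3,4,5,7}:90  {0,2,4,5,6,7}:180  {0,3,4,5,6,7}:180  {1,2,3,4,5,7}:60  {1,2,3,4,6,7}:60  {1,3,4,5,6,7}:120  {2,3,4,5,6,7}:180
  start at 0(u): 420
  start at 1(c): 630
  start at 2(e): 420
  start at 6(b): 210
sum over floor = 1680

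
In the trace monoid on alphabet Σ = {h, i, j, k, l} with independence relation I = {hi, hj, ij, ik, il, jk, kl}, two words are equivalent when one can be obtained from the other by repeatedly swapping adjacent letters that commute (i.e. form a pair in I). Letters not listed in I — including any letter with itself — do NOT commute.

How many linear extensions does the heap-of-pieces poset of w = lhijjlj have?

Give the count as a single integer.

piece 0:l — minimal
piece 1:h rests on {0:l}
piece 2:i — minimal
piece 3:j rests on {0:l}
piece 4:j rests on {3:j}
piece 5:l rests on {1:h, 4:j}
piece 6:j rests on {5:l}
minimal pieces: {0:l, 2:i}
ways to finish when only these pieces remain (= sum over removing one remaining piece with nothing left below it):
  1 left: {2}→1  {6}→1
  2 left: {2,6}→2  {5,6}→1
  3 left: {1,5,6}→1  {2,5,6}→3  {4,5,6}→1
  4 left: {1,2,5,6}→4  {1,4,5,6}→2  {2,4,5,6}→4  {3,4,5,6}→1
  5 left: {1,2,4,5,6}→10  {1,3,4,5,6}→3  {2,3,4,5,6}→5
  placing 0:l first → 18 extensions
  placing 2:i first → 3 extensions
total linear extensions = 21

21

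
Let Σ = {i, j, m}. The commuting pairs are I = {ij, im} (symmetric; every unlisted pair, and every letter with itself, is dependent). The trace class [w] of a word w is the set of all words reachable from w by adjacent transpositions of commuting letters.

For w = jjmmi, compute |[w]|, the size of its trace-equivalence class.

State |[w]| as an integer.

5

#0=j has no predecessor
#1=j depends on [0:j]
#2=m depends on [1:j]
#3=m depends on [2:m]
#4=i has no predecessor
sources: [0:j, 4:i]
N(rest) = Σ N(rest − s) over sources s of rest; N(one piece) = 1:
  size 1 → [3]=1  [4]=1
  size 2 → [2,3]=1  [3,4]=2
  size 3 → [1,2,3]=1  [2,3,4]=3
  first=0(j) contributes 4
  first=4(i) contributes 1
|[w]| = 5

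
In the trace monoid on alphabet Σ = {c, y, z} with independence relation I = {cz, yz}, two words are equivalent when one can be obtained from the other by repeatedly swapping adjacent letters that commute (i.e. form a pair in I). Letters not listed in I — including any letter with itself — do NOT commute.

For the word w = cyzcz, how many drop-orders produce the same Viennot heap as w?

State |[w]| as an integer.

piece 0:c — minimal
piece 1:y rests on {0:c}
piece 2:z — minimal
piece 3:c rests on {1:y}
piece 4:z rests on {2:z}
minimal pieces: {0:c, 2:z}
ways to finish when only these pieces remain (= sum over removing one remaining piece with nothing left below it):
  1 left: {3}→1  {4}→1
  2 left: {1,3}→1  {2,4}→1  {3,4}→2
  3 left: {0,1,3}→1  {1,3,4}→3  {2,3,4}→3
  placing 0:c first → 6 extensions
  placing 2:z first → 4 extensions
total linear extensions = 10

10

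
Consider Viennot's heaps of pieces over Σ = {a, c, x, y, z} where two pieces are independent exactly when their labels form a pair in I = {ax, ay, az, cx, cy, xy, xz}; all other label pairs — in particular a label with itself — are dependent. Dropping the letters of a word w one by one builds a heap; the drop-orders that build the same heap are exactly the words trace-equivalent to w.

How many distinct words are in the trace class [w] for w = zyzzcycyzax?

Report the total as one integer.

0(z) covers ∅
1(y) covers 0:z
2(z) covers 1:y
3(z) covers 2:z
4(c) covers 3:z
5(y) covers 3:z
6(c) covers 4:c
7(y) covers 5:y
8(z) covers 6:c, 7:y
9(a) covers 6:c
10(x) covers ∅
floor of heap: 0:z, 10:x
completions by unplaced set U, small U first (add the entries for U minus each lowest piece of U):
  |U|=1: {8}:1  {9}:1  {10}:1
  |U|=2: {7,8}:1  {8,9}:2  {8,10}:2  {9,10}:2
  |U|=3: {5,7,8}:1  {6,8,9}:2  {7,8,9}:3  {7,8,10}:3  {8,9,10}:6
  |U|=4: {4,6,8,9}:2  {5,7,8,9}:4  {5,7,8,10}:4  {6,7,8,9}:5  {6,8,9,10}:8  {7,8,9,10}:12
  |U|=5: {4,6,7,8,9}:7  {4,6,8,9,10}:10  {5,6,7,8,9}:9  {5,7,8,9,10}:20  {6,7,8,9,10}:25
  |U|=6: {4,5,6,7,8,9}:16  {4,6,7,8,9,10}:42  {5,6,7,8,9,10}:54
  |U|=7: {3,4,5,6,7,8,9}:16  {4,5,6,7,8,9,10}:112
  |U|=8: {2,3,4,5,6,7,8,9}:16  {3,4,5,6,7,8,9,10}:128
  |U|=9: {1,2,3,4,5,6,7,8,9}:16  {2,3,4,5,6,7,8,9,10}:144
  start at 0(z): 160
  start at 10(x): 16
sum over floor = 176

176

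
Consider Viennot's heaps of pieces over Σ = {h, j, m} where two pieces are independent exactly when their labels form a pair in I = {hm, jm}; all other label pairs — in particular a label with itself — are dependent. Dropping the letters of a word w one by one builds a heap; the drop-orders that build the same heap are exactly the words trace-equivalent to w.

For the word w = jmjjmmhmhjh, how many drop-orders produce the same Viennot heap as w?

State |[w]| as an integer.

330

0(j) covers ∅
1(m) covers ∅
2(j) covers 0:j
3(j) covers 2:j
4(m) covers 1:m
5(m) covers 4:m
6(h) covers 3:j
7(m) covers 5:m
8(h) covers 6:h
9(j) covers 8:h
10(h) covers 9:j
floor of heap: 0:j, 1:m
completions by unplaced set U, small U first (add the entries for U minus each lowest piece of U):
  |U|=1: {7}:1  {10}:1
  |U|=2: {5,7}:1  {7,10}:2  {9,10}:1
  |U|=3: {4,5,7}:1  {5,7,10}:3  {7,9,10}:3  {8,9,10}:1
  |U|=4: {1,4,5,7}:1  {4,5,7,10}:4  {5,7,9,10}:6  {6,8,9,10}:1  {7,8,9,10}:4
  |U|=5: {1,4,5,7,10}:5  {3,6,8,9,10}:1  {4,5,7,9,10}:10  {5,7,8,9,10}:10  {6,7,8,9,10}:5
  |U|=6: {1,4,5,7,9,10}:15  {2,3,6,8,9,10}:1  {3,6,7,8,9,10}:6  {4,5,7,8,9,10}:20  {5,6,7,8,9,10}:15
  |U|=7: {0,2,3,6,8,9,10}:1  {1,4,5,7,8,9,10}:35  {2,3,6,7,8,9,10}:7  {3,5,6,7,8,9,10}:21  {4,5,6,7,8,9,10}:35
  |U|=8: {0,2,3,6,7,8,9,10}:8  {1,4,5,6,7,8,9,10}:70  {2,3,5,6,7,8,9,10}:28  {3,4,5,6,7,8,9,10}:56
  |U|=9: {0,2,3,5,6,7,8,9,10}:36  {1,3,4,5,6,7,8,9,10}:126  {2,3,4,5,6,7,8,9,10}:84
  start at 0(j): 210
  start at 1(m): 120
sum over floor = 330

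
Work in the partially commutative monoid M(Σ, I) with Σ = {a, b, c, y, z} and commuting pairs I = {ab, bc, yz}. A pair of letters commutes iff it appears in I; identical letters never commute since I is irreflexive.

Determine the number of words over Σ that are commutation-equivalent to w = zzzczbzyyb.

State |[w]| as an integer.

3

drop 0:z onto floor
drop 1:z onto {0:z}
drop 2:z onto {1:z}
drop 3:c onto {2:z}
drop 4:z onto {3:c}
drop 5:b onto {4:z}
drop 6:z onto {5:b}
drop 7:y onto {5:b}
drop 8:y onto {7:y}
drop 9:b onto {6:z, 8:y}
ground layer = {0:z}
drop-orders for the pieces not yet dropped (sum over which currently-grounded one goes next):
  1 to go: {9} 1
  2 to go: {6,9} 1  {8,9} 1
  3 to go: {6,8,9} 2  {7,8,9} 1
  4 to go: {6,7,8,9} 3
  5 to go: {5,6,7,8,9} 3
  6 to go: {4,5,6,7,8,9} 3
  7 to go: {3,4,5,6,7,8,9} 3
  8 to go: {2,3,4,5,6,7,8,9} 3
  if 0:z drops first: 3 orders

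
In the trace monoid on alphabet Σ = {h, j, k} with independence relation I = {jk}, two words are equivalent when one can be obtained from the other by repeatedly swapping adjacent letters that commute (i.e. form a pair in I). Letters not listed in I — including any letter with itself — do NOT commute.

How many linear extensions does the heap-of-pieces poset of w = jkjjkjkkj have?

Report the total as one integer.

126

piece 0:j — minimal
piece 1:k — minimal
piece 2:j rests on {0:j}
piece 3:j rests on {2:j}
piece 4:k rests on {1:k}
piece 5:j rests on {3:j}
piece 6:k rests on {4:k}
piece 7:k rests on {6:k}
piece 8:j rests on {5:j}
minimal pieces: {0:j, 1:k}
ways to finish when only these pieces remain (= sum over removing one remaining piece with nothing left below it):
  1 left: {7}→1  {8}→1
  2 left: {5,8}→1  {6,7}→1  {7,8}→2
  3 left: {3,5,8}→1  {4,6,7}→1  {5,7,8}→3  {6,7,8}→3
  4 left: {1,4,6,7}→1  {2,3,5,8}→1  {3,5,7,8}→4  {4,6,7,8}→4  {5,6,7,8}→6
  5 left: {0,2,3,5,8}→1  {1,4,6,7,8}→5  {2,3,5,7,8}→5  {3,5,6,7,8}→10  {4,5,6,7,8}→10
  6 left: {0,2,3,5,7,8}→6  {1,4,5,6,7,8}→15  {2,3,5,6,7,8}→15  {3,4,5,6,7,8}→20
  7 left: {0,2,3,5,6,7,8}→21  {1,3,4,5,6,7,8}→35  {2,3,4,5,6,7,8}→35
  placing 0:j first → 70 extensions
  placing 1:k first → 56 extensions
total linear extensions = 126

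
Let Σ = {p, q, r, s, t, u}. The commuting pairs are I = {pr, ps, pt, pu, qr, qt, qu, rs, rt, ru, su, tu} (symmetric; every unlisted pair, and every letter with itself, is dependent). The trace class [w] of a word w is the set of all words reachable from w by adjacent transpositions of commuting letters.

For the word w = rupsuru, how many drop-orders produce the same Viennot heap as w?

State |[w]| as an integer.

piece 0:r — minimal
piece 1:u — minimal
piece 2:p — minimal
piece 3:s — minimal
piece 4:u rests on {1:u}
piece 5:r rests on {0:r}
piece 6:u rests on {4:u}
minimal pieces: {0:r, 1:u, 2:p, 3:s}
ways to finish when only these pieces remain (= sum over removing one remaining piece with nothing left below it):
  1 left: {2}→1  {3}→1  {5}→1  {6}→1
  2 left: {0,5}→1  {2,3}→2  {2,5}→2  {2,6}→2  {3,5}→2  {3,6}→2  {4,6}→1  {5,6}→2
  3 left: {0,2,5}→3  {0,3,5}→3  {0,5,6}→3  {1,4,6}→1  {2,3,5}→6  {2,3,6}→6  {2,4,6}→3  {2,5,6}→6  {3,4,6}→3  {3,5,6}→6  {4,5,6}→3
  4 left: {0,2,3,5}→12  {0,2,5,6}→12  {0,3,5,6}→12  {0,4,5,6}→6  {1,2,4,6}→4  {1,3,4,6}→4  {1,4,5,6}→4  {2,3,4,6}→12  {2,3,5,6}→24  {2,4,5,6}→12  {3,4,5,6}→12
  5 left: {0,1,4,5,6}→10  {0,2,3,5,6}→60  {0,2,4,5,6}→30  {0,3,4,5,6}→30  {1,2,3,4,6}→20  {1,2,4,5,6}→20  {1,3,4,5,6}→20  {2,3,4,5,6}→60
  placing 0:r first → 120 extensions
  placing 1:u first → 180 extensions
  placing 2:p first → 60 extensions
  placing 3:s first → 60 extensions
total linear extensions = 420

420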